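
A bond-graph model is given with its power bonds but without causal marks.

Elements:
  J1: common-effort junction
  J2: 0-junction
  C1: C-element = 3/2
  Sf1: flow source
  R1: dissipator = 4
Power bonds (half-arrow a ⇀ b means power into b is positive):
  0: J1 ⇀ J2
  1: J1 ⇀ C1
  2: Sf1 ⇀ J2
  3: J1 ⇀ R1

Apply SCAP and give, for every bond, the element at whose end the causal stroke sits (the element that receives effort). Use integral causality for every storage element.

b0 stroke at J2
b1 stroke at J1
b2 stroke at Sf1
b3 stroke at R1

β2 |Sf1  (Sf1 fixes flow; stroke at Sf1)
β0 |J2  (J2 needs exactly one e-in)
β1 |J1  (C1 outputs effort q/C1)
β3 |R1  (J1 effort already set via bond 1)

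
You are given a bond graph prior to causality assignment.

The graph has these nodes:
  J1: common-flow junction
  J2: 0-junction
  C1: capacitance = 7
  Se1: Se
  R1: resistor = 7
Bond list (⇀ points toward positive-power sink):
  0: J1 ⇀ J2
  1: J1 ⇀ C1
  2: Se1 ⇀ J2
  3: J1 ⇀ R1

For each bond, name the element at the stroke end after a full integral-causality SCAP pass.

β2 stroke→J2  (source Se1 imposes e)
β0 stroke→J1  (common-e at J2 fixed by 2)
β1 stroke→J1  (prefer integral on C1)
β3 stroke→R1  (J1 needs exactly one f-in)

b0 stroke at J1
b1 stroke at J1
b2 stroke at J2
b3 stroke at R1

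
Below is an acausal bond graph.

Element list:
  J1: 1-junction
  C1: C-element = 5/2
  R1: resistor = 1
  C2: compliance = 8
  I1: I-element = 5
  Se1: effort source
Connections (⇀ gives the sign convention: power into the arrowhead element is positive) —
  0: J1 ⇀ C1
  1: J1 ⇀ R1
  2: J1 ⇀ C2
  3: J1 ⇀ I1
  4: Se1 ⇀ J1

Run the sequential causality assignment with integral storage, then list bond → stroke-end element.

β0 stroke at J1
β1 stroke at J1
β2 stroke at J1
β3 stroke at I1
β4 stroke at J1

#4 stroke→J1  (source Se1 imposes e)
#0 stroke→J1  (C1: C, integral causality)
#2 stroke→J1  (prefer integral on C2)
#3 stroke→I1  (I1 integral (f out))
#1 stroke→J1  (J1 flow already set via bond 3)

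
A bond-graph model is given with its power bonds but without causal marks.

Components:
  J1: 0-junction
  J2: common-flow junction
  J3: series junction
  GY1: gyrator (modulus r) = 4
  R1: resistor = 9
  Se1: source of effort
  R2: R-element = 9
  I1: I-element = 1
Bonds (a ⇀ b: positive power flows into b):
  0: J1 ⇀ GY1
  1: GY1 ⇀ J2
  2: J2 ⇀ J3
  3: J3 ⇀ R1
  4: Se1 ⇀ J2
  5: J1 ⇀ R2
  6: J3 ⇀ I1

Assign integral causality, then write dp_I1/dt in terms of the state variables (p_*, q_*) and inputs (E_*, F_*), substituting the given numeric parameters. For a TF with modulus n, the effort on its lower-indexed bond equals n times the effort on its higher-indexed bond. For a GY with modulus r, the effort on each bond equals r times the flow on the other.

b4 →J2  (Se1 (Se) sets effort on bond)
b6 →I1  (prefer integral on I1)
b2 →J3  (1-jn J3 has f-setter on 6)
b3 →J3  (1-jn J3 has f-setter on 6)
b1 →J2  (J2 flow already set via bond 2)
b0 →J1  (through GY1, causality inverts; strokes same side of GY1)
b5 →R2  (common-e at J1 fixed by 0)

dp_I1/dt = E_Se1 - 97*p_I1/9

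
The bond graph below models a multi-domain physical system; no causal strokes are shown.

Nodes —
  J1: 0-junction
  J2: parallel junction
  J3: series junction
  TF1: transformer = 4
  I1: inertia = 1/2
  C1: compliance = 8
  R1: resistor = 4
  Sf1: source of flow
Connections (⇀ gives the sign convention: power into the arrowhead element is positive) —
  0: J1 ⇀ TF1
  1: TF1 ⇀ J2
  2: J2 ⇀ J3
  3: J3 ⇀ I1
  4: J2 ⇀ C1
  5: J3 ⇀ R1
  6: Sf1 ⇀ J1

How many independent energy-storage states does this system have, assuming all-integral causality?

b6 stroke→Sf1  (Sf1: flow source, stroke at near end)
b0 stroke→J1  (J1 needs exactly one e-in)
b1 stroke→TF1  (TF TF1: opposite of bond 0)
b3 stroke→I1  (I1 integral (f out))
b2 stroke→J3  (J3: bond 3 brought flow, rest push out)
b5 stroke→J3  (common-f at J3 fixed by 3)
b4 stroke→J2  (J2 needs exactly one e-in)

2  (C1, I1 all integral)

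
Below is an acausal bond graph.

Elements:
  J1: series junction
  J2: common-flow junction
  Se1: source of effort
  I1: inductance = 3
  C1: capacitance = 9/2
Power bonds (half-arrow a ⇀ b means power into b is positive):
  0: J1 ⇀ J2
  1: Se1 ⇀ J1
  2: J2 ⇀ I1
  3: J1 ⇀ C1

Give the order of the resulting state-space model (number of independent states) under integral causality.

2  (C1, I1 all integral)

#1 |J1  (Se1 (Se) sets effort on bond)
#2 |I1  (I1: I, integral causality)
#0 |J2  (J2 flow already set via bond 2)
#3 |J1  (J1: bond 0 brought flow, rest push out)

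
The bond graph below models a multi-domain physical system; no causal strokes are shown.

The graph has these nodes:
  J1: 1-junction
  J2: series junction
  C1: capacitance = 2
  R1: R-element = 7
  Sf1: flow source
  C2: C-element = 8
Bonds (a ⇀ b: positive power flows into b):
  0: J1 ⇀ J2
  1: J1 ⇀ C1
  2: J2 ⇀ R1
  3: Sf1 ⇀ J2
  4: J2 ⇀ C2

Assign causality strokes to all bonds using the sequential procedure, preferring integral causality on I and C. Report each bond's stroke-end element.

b3 |Sf1  (Sf1: flow source, stroke at near end)
b0 |J2  (J2 flow already set via bond 3)
b2 |J2  (1-jn J2 has f-setter on 3)
b4 |J2  (common-f at J2 fixed by 3)
b1 |J1  (1-jn J1 has f-setter on 0)

b0 →J2
b1 →J1
b2 →J2
b3 →Sf1
b4 →J2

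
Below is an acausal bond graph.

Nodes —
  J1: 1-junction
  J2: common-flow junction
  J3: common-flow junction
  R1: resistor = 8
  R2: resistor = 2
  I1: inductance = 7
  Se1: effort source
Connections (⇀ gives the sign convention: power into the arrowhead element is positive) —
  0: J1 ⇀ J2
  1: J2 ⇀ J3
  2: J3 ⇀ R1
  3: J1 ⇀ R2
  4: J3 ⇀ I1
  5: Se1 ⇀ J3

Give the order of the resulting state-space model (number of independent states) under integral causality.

1  (I1 all integral)

#5 stroke at J3  (source Se1 imposes e)
#4 stroke at I1  (prefer integral on I1)
#1 stroke at J3  (J3: bond 4 brought flow, rest push out)
#2 stroke at J3  (J3: bond 4 brought flow, rest push out)
#0 stroke at J2  (J2: bond 1 brought flow, rest push out)
#3 stroke at J1  (J1: bond 0 brought flow, rest push out)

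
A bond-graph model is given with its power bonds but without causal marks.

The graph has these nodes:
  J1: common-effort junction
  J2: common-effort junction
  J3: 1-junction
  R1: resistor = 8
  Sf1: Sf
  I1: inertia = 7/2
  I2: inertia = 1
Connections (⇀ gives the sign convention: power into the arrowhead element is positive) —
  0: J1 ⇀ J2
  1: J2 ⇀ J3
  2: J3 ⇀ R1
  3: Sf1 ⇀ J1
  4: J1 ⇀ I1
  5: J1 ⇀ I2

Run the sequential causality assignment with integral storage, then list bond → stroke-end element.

β0 |J1
β1 |J2
β2 |J3
β3 |Sf1
β4 |I1
β5 |I2

bond 3 →Sf1  (source Sf1 imposes f)
bond 4 →I1  (prefer integral on I1)
bond 5 →I2  (I2 outputs flow p/I2)
bond 0 →J1  (closing 0-jn rule on J1)
bond 1 →J2  (closing 0-jn rule on J2)
bond 2 →J3  (1-jn J3 has f-setter on 1)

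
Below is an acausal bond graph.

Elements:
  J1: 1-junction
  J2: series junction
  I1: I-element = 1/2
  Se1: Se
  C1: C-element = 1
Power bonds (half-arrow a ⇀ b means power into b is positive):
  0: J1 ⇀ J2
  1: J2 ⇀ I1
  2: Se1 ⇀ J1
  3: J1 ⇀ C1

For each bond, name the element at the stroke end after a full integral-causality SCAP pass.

bond 0 stroke at J2
bond 1 stroke at I1
bond 2 stroke at J1
bond 3 stroke at J1

bond 2 stroke at J1  (source Se1 imposes e)
bond 1 stroke at I1  (prefer integral on I1)
bond 0 stroke at J2  (1-jn J2 has f-setter on 1)
bond 3 stroke at J1  (common-f at J1 fixed by 0)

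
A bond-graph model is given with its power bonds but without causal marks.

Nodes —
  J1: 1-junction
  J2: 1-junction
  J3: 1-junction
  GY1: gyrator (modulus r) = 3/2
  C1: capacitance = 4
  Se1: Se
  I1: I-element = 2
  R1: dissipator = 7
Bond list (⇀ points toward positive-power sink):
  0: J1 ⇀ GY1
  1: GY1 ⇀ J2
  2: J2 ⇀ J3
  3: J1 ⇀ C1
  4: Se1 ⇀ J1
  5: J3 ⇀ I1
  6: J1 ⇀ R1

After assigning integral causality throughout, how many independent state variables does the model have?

β4 |J1  (Se1: effort source, stroke at far end)
β3 |J1  (prefer integral on C1)
β5 |I1  (I1: I, integral causality)
β2 |J3  (J3: bond 5 brought flow, rest push out)
β1 |J2  (J2: bond 2 brought flow, rest push out)
β0 |J1  (GY1: gyrator matches bond 1)
β6 |R1  (J1 needs exactly one f-in)

2  (C1, I1 all integral)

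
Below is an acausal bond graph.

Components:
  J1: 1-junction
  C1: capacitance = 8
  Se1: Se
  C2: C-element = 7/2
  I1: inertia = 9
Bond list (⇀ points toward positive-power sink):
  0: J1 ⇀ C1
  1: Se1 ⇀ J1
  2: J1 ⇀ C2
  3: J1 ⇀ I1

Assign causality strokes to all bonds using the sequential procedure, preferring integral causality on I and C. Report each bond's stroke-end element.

bond 1 stroke at J1  (Se1 (Se) sets effort on bond)
bond 0 stroke at J1  (C1 outputs effort q/C1)
bond 2 stroke at J1  (C2 integral (e out))
bond 3 stroke at I1  (only one flow-in slot at J1)

β0 stroke at J1
β1 stroke at J1
β2 stroke at J1
β3 stroke at I1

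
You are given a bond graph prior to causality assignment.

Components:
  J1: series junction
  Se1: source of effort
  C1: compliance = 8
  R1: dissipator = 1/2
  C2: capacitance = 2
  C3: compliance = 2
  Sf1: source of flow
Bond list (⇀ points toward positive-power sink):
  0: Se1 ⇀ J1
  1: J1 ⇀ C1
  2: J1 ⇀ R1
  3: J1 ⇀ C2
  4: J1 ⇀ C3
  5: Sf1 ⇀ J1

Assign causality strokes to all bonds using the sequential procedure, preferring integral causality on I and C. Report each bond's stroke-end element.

bond 0 |J1
bond 1 |J1
bond 2 |J1
bond 3 |J1
bond 4 |J1
bond 5 |Sf1

bond 0 |J1  (Se1 fixes effort; stroke away)
bond 5 |Sf1  (Sf1 fixes flow; stroke at Sf1)
bond 1 |J1  (J1 flow already set via bond 5)
bond 2 |J1  (1-jn J1 has f-setter on 5)
bond 3 |J1  (J1 flow already set via bond 5)
bond 4 |J1  (J1 flow already set via bond 5)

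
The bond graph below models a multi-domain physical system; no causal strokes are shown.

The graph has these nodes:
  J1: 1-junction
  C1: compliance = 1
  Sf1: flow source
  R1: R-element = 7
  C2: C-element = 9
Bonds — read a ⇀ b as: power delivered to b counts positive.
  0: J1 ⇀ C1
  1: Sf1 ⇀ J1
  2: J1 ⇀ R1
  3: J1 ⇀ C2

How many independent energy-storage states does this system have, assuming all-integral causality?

2  (C1, C2 all integral)

bond 1 stroke→Sf1  (Sf1 (Sf) sets flow on bond)
bond 0 stroke→J1  (J1 flow already set via bond 1)
bond 2 stroke→J1  (J1: bond 1 brought flow, rest push out)
bond 3 stroke→J1  (J1: bond 1 brought flow, rest push out)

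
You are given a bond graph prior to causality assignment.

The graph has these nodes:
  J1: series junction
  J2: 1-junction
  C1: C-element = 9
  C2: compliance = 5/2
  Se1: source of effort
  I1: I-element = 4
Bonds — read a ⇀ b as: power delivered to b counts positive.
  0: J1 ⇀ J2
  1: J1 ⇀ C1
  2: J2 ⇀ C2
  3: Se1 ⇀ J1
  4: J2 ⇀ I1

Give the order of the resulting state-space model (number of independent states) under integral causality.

3  (C1, C2, I1 all integral)

#3 stroke→J1  (Se1 (Se) sets effort on bond)
#1 stroke→J1  (C1 integral (e out))
#0 stroke→J2  (closing 1-jn rule on J1)
#2 stroke→J2  (C2 integral (e out))
#4 stroke→I1  (only one flow-in slot at J2)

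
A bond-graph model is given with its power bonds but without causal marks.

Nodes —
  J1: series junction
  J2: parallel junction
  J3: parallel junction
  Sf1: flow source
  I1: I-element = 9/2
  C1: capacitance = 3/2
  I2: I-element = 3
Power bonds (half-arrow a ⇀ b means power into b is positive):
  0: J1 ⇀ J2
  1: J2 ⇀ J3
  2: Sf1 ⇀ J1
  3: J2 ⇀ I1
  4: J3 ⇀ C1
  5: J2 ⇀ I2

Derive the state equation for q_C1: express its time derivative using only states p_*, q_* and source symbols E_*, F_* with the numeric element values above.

#2 →Sf1  (Sf1 (Sf) sets flow on bond)
#0 →J1  (J1: bond 2 brought flow, rest push out)
#3 →I1  (I1 outputs flow p/I1)
#4 →J3  (C1: C, integral causality)
#1 →J2  (0-jn J3 has e-setter on 4)
#5 →I2  (J2 effort already set via bond 1)

dq_C1/dt = F_Sf1 - 2*p_I1/9 - p_I2/3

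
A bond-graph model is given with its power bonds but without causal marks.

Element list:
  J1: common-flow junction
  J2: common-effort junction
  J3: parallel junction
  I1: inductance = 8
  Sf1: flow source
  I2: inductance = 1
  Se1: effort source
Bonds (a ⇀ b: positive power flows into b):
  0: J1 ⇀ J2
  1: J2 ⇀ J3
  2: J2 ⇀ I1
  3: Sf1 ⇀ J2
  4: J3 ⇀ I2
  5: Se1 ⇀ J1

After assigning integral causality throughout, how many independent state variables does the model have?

bond 3 stroke→Sf1  (Sf1 (Sf) sets flow on bond)
bond 5 stroke→J1  (Se1: effort source, stroke at far end)
bond 0 stroke→J2  (only one flow-in slot at J1)
bond 1 stroke→J3  (common-e at J2 fixed by 0)
bond 2 stroke→I1  (0-jn J2 has e-setter on 0)
bond 4 stroke→I2  (J3 effort already set via bond 1)

2  (I1, I2 all integral)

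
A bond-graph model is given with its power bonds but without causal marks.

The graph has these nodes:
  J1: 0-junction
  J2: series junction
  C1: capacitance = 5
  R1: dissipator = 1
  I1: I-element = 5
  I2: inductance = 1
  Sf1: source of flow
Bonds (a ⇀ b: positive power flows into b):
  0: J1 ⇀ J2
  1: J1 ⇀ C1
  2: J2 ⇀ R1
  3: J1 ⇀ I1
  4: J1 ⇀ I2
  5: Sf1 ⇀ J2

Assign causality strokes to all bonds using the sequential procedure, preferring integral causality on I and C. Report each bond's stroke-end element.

bond 5 →Sf1  (Sf1: flow source, stroke at near end)
bond 0 →J2  (1-jn J2 has f-setter on 5)
bond 2 →J2  (common-f at J2 fixed by 5)
bond 1 →J1  (prefer integral on C1)
bond 3 →I1  (0-jn J1 has e-setter on 1)
bond 4 →I2  (common-e at J1 fixed by 1)

b0 stroke→J2
b1 stroke→J1
b2 stroke→J2
b3 stroke→I1
b4 stroke→I2
b5 stroke→Sf1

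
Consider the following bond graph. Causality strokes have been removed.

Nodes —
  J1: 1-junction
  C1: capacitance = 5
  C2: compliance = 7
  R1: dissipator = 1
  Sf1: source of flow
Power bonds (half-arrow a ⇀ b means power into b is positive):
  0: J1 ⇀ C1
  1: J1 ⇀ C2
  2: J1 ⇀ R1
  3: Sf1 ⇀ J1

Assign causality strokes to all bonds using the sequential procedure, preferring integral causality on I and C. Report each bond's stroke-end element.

bond 3 stroke at Sf1  (Sf1 fixes flow; stroke at Sf1)
bond 0 stroke at J1  (common-f at J1 fixed by 3)
bond 1 stroke at J1  (1-jn J1 has f-setter on 3)
bond 2 stroke at J1  (J1: bond 3 brought flow, rest push out)

bond 0 |J1
bond 1 |J1
bond 2 |J1
bond 3 |Sf1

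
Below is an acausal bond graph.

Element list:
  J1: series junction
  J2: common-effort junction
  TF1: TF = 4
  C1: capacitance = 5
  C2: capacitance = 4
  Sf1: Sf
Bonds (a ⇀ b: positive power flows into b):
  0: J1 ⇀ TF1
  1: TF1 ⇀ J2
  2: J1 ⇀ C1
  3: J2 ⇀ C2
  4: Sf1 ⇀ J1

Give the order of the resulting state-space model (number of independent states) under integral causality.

b4 |Sf1  (Sf1 (Sf) sets flow on bond)
b0 |J1  (1-jn J1 has f-setter on 4)
b2 |J1  (J1 flow already set via bond 4)
b1 |TF1  (TF1: transformer flips bond 0)
b3 |J2  (J2: last free bond brings effort in)

2  (C1, C2 all integral)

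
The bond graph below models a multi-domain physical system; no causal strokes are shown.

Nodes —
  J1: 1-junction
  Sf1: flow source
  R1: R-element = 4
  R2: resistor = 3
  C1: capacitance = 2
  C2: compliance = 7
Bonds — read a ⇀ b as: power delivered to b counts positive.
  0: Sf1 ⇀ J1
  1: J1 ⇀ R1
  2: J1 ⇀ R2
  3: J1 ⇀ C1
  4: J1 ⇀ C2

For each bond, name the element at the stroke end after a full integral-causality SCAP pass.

β0 →Sf1  (Sf1: flow source, stroke at near end)
β1 →J1  (J1 flow already set via bond 0)
β2 →J1  (common-f at J1 fixed by 0)
β3 →J1  (J1 flow already set via bond 0)
β4 →J1  (J1 flow already set via bond 0)

b0 →Sf1
b1 →J1
b2 →J1
b3 →J1
b4 →J1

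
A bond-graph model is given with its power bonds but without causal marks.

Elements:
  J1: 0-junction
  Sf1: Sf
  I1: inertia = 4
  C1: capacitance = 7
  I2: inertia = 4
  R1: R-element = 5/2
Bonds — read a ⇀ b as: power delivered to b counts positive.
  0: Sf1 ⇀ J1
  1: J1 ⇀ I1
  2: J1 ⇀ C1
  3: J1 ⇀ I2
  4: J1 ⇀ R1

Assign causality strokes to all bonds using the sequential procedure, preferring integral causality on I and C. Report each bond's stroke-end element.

β0 stroke→Sf1  (source Sf1 imposes f)
β1 stroke→I1  (I1 integral (f out))
β2 stroke→J1  (C1 outputs effort q/C1)
β3 stroke→I2  (0-jn J1 has e-setter on 2)
β4 stroke→R1  (J1: bond 2 brought effort, rest push out)

b0 |Sf1
b1 |I1
b2 |J1
b3 |I2
b4 |R1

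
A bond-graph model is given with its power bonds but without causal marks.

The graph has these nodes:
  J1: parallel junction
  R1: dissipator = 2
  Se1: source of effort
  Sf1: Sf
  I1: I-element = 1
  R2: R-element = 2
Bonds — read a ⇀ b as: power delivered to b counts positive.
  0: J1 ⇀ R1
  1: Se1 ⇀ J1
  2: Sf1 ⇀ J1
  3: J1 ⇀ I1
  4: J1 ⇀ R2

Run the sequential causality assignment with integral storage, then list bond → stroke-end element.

bond 1 →J1  (source Se1 imposes e)
bond 2 →Sf1  (Sf1 fixes flow; stroke at Sf1)
bond 0 →R1  (0-jn J1 has e-setter on 1)
bond 3 →I1  (common-e at J1 fixed by 1)
bond 4 →R2  (J1: bond 1 brought effort, rest push out)

#0 stroke→R1
#1 stroke→J1
#2 stroke→Sf1
#3 stroke→I1
#4 stroke→R2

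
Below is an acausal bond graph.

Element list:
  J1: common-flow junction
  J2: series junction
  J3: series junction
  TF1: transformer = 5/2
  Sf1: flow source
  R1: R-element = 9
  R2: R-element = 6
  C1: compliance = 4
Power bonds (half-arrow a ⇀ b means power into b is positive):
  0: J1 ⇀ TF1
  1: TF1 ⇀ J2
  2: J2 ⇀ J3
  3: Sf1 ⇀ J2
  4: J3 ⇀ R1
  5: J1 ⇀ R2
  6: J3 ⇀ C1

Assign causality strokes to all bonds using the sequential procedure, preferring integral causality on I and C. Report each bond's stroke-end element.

#0 stroke→TF1
#1 stroke→J2
#2 stroke→J2
#3 stroke→Sf1
#4 stroke→J3
#5 stroke→J1
#6 stroke→J3

bond 3 stroke at Sf1  (Sf1 fixes flow; stroke at Sf1)
bond 1 stroke at J2  (1-jn J2 has f-setter on 3)
bond 2 stroke at J2  (common-f at J2 fixed by 3)
bond 4 stroke at J3  (common-f at J3 fixed by 2)
bond 6 stroke at J3  (J3: bond 2 brought flow, rest push out)
bond 0 stroke at TF1  (through TF1, causality passes straight; one stroke at TF1)
bond 5 stroke at J1  (J1 flow already set via bond 0)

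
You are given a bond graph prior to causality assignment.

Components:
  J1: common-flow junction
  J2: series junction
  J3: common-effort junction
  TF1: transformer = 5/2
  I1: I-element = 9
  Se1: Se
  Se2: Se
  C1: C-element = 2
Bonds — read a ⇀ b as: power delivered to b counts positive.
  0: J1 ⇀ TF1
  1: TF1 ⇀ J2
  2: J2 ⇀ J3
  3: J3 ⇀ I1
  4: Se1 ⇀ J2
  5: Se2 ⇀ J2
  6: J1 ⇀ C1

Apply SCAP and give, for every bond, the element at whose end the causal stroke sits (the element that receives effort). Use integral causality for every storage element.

b4 stroke→J2  (source Se1 imposes e)
b5 stroke→J2  (source Se2 imposes e)
b3 stroke→I1  (I1 outputs flow p/I1)
b2 stroke→J3  (only one effort-in slot at J3)
b1 stroke→J2  (J2: bond 2 brought flow, rest push out)
b0 stroke→TF1  (TF1 one-in-one-out from 1)
b6 stroke→J1  (J1 flow already set via bond 0)

bond 0 →TF1
bond 1 →J2
bond 2 →J3
bond 3 →I1
bond 4 →J2
bond 5 →J2
bond 6 →J1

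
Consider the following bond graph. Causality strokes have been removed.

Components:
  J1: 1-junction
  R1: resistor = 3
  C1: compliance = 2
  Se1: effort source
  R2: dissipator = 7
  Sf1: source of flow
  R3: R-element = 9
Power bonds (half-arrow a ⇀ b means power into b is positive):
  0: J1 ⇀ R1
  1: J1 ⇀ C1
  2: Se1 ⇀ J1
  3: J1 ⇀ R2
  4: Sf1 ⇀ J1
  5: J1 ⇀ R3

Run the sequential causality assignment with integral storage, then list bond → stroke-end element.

#2 →J1  (Se1 fixes effort; stroke away)
#4 →Sf1  (Sf1: flow source, stroke at near end)
#0 →J1  (1-jn J1 has f-setter on 4)
#1 →J1  (common-f at J1 fixed by 4)
#3 →J1  (common-f at J1 fixed by 4)
#5 →J1  (J1 flow already set via bond 4)

β0 stroke→J1
β1 stroke→J1
β2 stroke→J1
β3 stroke→J1
β4 stroke→Sf1
β5 stroke→J1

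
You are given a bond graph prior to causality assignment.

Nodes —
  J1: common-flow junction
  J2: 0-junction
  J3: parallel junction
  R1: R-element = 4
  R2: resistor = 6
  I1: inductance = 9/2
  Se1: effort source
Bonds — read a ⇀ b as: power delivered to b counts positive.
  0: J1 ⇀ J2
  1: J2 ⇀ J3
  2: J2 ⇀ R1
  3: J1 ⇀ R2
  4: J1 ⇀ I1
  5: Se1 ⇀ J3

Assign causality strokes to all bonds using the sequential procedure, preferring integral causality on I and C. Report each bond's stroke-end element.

#5 →J3  (Se1: effort source, stroke at far end)
#1 →J2  (common-e at J3 fixed by 5)
#0 →J1  (J2 effort already set via bond 1)
#2 →R1  (J2: bond 1 brought effort, rest push out)
#4 →I1  (I1 integral (f out))
#3 →J1  (J1 flow already set via bond 4)

β0 →J1
β1 →J2
β2 →R1
β3 →J1
β4 →I1
β5 →J3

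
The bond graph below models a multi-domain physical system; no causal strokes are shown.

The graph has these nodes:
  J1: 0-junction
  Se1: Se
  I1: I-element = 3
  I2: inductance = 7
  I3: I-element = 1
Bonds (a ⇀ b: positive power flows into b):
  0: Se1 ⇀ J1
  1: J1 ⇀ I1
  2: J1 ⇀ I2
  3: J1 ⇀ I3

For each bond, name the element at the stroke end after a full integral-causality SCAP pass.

bond 0 stroke at J1
bond 1 stroke at I1
bond 2 stroke at I2
bond 3 stroke at I3

#0 stroke at J1  (source Se1 imposes e)
#1 stroke at I1  (common-e at J1 fixed by 0)
#2 stroke at I2  (0-jn J1 has e-setter on 0)
#3 stroke at I3  (0-jn J1 has e-setter on 0)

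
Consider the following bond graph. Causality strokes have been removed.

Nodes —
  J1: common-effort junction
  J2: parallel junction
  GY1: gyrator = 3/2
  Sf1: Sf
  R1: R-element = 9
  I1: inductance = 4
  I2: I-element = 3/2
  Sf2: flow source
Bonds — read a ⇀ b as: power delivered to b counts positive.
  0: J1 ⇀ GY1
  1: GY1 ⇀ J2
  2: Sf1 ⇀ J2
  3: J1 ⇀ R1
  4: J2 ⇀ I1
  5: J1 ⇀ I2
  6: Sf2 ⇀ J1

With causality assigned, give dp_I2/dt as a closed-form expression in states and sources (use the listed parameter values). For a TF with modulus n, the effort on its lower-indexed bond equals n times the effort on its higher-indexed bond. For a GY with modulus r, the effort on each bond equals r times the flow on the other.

β2 →Sf1  (Sf1: flow source, stroke at near end)
β6 →Sf2  (source Sf2 imposes f)
β4 →I1  (I1 integral (f out))
β1 →J2  (closing 0-jn rule on J2)
β0 →J1  (GY1: gyrator matches bond 1)
β3 →R1  (common-e at J1 fixed by 0)
β5 →I2  (common-e at J1 fixed by 0)

dp_I2/dt = -3*F_Sf1/2 + 3*p_I1/8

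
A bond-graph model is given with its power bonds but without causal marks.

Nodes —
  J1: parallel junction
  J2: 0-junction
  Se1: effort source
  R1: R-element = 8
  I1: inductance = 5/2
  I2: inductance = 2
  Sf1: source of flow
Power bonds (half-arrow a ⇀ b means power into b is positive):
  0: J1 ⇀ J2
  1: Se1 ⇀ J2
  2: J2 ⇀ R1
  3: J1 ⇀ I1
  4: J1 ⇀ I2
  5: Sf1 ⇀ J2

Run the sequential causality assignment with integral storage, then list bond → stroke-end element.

β0 stroke→J1
β1 stroke→J2
β2 stroke→R1
β3 stroke→I1
β4 stroke→I2
β5 stroke→Sf1

b1 stroke→J2  (Se1 fixes effort; stroke away)
b5 stroke→Sf1  (Sf1 (Sf) sets flow on bond)
b0 stroke→J1  (common-e at J2 fixed by 1)
b2 stroke→R1  (0-jn J2 has e-setter on 1)
b3 stroke→I1  (J1: bond 0 brought effort, rest push out)
b4 stroke→I2  (common-e at J1 fixed by 0)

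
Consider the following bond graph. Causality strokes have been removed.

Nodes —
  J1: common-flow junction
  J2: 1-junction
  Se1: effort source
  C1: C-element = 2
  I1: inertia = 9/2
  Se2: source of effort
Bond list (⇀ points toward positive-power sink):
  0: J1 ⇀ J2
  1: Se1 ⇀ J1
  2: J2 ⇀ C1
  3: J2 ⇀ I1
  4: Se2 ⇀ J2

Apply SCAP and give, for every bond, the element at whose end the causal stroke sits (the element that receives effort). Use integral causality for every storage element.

b1 |J1  (source Se1 imposes e)
b4 |J2  (source Se2 imposes e)
b0 |J2  (J1 needs exactly one f-in)
b2 |J2  (C1 outputs effort q/C1)
b3 |I1  (closing 1-jn rule on J2)

#0 |J2
#1 |J1
#2 |J2
#3 |I1
#4 |J2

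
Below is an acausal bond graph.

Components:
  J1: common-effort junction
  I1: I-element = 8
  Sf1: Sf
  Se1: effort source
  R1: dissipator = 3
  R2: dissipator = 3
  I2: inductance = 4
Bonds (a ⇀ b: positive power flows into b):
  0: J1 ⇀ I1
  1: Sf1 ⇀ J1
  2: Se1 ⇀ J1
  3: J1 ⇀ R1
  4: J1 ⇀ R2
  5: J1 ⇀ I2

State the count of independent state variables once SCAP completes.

bond 1 |Sf1  (Sf1 (Sf) sets flow on bond)
bond 2 |J1  (source Se1 imposes e)
bond 0 |I1  (common-e at J1 fixed by 2)
bond 3 |R1  (0-jn J1 has e-setter on 2)
bond 4 |R2  (J1 effort already set via bond 2)
bond 5 |I2  (J1 effort already set via bond 2)

2  (I1, I2 all integral)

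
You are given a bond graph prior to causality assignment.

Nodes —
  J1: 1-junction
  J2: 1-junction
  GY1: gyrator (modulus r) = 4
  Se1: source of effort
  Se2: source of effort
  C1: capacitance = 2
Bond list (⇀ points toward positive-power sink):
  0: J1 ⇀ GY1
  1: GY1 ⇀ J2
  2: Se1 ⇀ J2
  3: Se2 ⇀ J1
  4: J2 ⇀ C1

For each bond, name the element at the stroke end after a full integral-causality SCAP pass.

b2 |J2  (Se1 (Se) sets effort on bond)
b3 |J1  (Se2: effort source, stroke at far end)
b0 |GY1  (J1 needs exactly one f-in)
b1 |GY1  (GY1 both-in/both-out from 0)
b4 |J2  (1-jn J2 has f-setter on 1)

b0 stroke→GY1
b1 stroke→GY1
b2 stroke→J2
b3 stroke→J1
b4 stroke→J2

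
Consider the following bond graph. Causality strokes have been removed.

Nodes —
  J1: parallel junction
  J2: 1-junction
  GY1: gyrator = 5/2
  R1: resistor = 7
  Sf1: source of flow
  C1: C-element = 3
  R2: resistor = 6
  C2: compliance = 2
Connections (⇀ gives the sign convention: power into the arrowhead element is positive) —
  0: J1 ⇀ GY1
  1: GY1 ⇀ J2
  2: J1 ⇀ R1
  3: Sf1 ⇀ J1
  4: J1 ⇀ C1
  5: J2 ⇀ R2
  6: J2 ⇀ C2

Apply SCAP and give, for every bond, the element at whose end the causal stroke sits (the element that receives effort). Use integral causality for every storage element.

β0 stroke→GY1
β1 stroke→GY1
β2 stroke→R1
β3 stroke→Sf1
β4 stroke→J1
β5 stroke→J2
β6 stroke→J2

b3 stroke→Sf1  (source Sf1 imposes f)
b4 stroke→J1  (prefer integral on C1)
b0 stroke→GY1  (J1: bond 4 brought effort, rest push out)
b2 stroke→R1  (J1 effort already set via bond 4)
b1 stroke→GY1  (GY1 both-in/both-out from 0)
b5 stroke→J2  (J2: bond 1 brought flow, rest push out)
b6 stroke→J2  (1-jn J2 has f-setter on 1)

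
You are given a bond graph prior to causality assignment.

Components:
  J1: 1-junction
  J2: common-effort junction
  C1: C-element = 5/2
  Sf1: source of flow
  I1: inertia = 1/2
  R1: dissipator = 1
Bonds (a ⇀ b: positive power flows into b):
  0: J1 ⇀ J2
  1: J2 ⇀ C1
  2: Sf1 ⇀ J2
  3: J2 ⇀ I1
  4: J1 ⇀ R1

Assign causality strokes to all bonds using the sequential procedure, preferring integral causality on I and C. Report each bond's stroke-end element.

β0 stroke→J1
β1 stroke→J2
β2 stroke→Sf1
β3 stroke→I1
β4 stroke→R1

β2 |Sf1  (Sf1: flow source, stroke at near end)
β1 |J2  (C1 outputs effort q/C1)
β0 |J1  (J2: bond 1 brought effort, rest push out)
β3 |I1  (common-e at J2 fixed by 1)
β4 |R1  (J1 needs exactly one f-in)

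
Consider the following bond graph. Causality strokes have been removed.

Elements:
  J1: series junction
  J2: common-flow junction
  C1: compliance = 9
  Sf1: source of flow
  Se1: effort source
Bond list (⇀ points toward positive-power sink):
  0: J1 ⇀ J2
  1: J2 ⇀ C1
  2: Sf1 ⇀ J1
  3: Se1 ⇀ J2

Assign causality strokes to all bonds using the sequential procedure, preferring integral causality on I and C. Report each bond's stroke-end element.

#0 |J1
#1 |J2
#2 |Sf1
#3 |J2

b2 →Sf1  (source Sf1 imposes f)
b3 →J2  (Se1: effort source, stroke at far end)
b0 →J1  (J1: bond 2 brought flow, rest push out)
b1 →J2  (J2 flow already set via bond 0)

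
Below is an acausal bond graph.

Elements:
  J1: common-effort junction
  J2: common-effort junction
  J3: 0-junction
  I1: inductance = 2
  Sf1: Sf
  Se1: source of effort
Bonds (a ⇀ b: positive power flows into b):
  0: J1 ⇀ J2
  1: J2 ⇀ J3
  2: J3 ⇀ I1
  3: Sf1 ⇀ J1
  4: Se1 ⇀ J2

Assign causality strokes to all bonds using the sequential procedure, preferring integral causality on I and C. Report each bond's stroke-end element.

#0 stroke at J1
#1 stroke at J3
#2 stroke at I1
#3 stroke at Sf1
#4 stroke at J2

β3 |Sf1  (Sf1: flow source, stroke at near end)
β4 |J2  (Se1: effort source, stroke at far end)
β0 |J1  (J1: last free bond brings effort in)
β1 |J3  (0-jn J2 has e-setter on 4)
β2 |I1  (0-jn J3 has e-setter on 1)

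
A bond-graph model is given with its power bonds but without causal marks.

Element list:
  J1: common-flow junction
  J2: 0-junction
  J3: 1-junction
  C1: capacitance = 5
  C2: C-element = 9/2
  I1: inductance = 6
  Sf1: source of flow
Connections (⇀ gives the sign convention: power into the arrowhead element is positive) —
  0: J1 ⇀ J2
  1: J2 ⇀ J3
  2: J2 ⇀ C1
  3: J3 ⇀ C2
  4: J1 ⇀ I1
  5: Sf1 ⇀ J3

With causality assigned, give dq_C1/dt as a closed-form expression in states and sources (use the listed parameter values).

dq_C1/dt = -F_Sf1 + p_I1/6

b5 →Sf1  (source Sf1 imposes f)
b1 →J3  (J3: bond 5 brought flow, rest push out)
b3 →J3  (1-jn J3 has f-setter on 5)
b2 →J2  (C1 integral (e out))
b0 →J1  (common-e at J2 fixed by 2)
b4 →I1  (only one flow-in slot at J1)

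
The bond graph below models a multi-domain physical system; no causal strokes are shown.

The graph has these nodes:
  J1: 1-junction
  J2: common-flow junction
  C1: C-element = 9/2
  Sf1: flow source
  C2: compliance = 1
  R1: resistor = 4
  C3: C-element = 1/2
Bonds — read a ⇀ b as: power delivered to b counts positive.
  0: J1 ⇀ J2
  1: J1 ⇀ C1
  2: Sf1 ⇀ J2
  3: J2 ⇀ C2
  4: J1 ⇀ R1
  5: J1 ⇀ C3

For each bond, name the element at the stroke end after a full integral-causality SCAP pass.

β2 →Sf1  (Sf1: flow source, stroke at near end)
β0 →J2  (common-f at J2 fixed by 2)
β3 →J2  (1-jn J2 has f-setter on 2)
β1 →J1  (1-jn J1 has f-setter on 0)
β4 →J1  (J1 flow already set via bond 0)
β5 →J1  (1-jn J1 has f-setter on 0)

β0 stroke at J2
β1 stroke at J1
β2 stroke at Sf1
β3 stroke at J2
β4 stroke at J1
β5 stroke at J1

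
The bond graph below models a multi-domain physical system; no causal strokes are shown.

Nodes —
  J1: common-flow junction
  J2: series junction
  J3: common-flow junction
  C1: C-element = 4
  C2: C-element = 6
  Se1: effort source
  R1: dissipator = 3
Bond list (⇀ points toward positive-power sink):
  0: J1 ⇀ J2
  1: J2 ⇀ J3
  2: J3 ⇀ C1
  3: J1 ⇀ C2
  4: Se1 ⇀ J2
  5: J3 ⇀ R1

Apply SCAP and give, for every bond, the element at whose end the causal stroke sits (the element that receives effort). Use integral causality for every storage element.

β4 →J2  (source Se1 imposes e)
β2 →J3  (C1 integral (e out))
β3 →J1  (C2: C, integral causality)
β0 →J2  (closing 1-jn rule on J1)
β1 →J3  (closing 1-jn rule on J2)
β5 →R1  (J3 needs exactly one f-in)

bond 0 →J2
bond 1 →J3
bond 2 →J3
bond 3 →J1
bond 4 →J2
bond 5 →R1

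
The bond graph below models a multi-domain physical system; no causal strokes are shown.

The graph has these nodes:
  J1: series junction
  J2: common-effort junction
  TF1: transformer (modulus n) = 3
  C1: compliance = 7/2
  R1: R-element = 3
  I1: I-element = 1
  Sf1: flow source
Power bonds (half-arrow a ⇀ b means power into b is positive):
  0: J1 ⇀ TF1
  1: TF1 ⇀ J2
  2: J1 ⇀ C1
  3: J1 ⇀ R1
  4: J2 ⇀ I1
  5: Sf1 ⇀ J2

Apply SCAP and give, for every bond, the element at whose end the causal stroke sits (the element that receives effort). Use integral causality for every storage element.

β5 stroke at Sf1  (source Sf1 imposes f)
β2 stroke at J1  (C1 outputs effort q/C1)
β4 stroke at I1  (prefer integral on I1)
β1 stroke at J2  (J2 needs exactly one e-in)
β0 stroke at TF1  (TF1: transformer flips bond 1)
β3 stroke at J1  (1-jn J1 has f-setter on 0)

b0 stroke at TF1
b1 stroke at J2
b2 stroke at J1
b3 stroke at J1
b4 stroke at I1
b5 stroke at Sf1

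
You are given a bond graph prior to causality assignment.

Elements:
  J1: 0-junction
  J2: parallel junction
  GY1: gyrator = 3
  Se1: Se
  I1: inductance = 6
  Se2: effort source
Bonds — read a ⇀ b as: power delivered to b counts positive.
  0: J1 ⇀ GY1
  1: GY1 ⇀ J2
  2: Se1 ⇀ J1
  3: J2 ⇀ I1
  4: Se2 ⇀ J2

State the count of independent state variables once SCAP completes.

1  (I1 all integral)

#2 |J1  (Se1 (Se) sets effort on bond)
#4 |J2  (Se2: effort source, stroke at far end)
#0 |GY1  (0-jn J1 has e-setter on 2)
#1 |GY1  (0-jn J2 has e-setter on 4)
#3 |I1  (J2 effort already set via bond 4)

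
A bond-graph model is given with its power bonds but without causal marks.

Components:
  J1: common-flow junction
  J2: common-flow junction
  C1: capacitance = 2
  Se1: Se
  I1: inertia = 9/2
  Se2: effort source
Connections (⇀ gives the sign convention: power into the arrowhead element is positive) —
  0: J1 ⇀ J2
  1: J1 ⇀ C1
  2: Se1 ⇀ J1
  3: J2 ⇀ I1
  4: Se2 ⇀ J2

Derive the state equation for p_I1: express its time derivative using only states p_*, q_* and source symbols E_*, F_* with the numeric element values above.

dp_I1/dt = E_Se1 + E_Se2 - q_C1/2

#2 |J1  (Se1 fixes effort; stroke away)
#4 |J2  (Se2 (Se) sets effort on bond)
#1 |J1  (C1 integral (e out))
#0 |J2  (only one flow-in slot at J1)
#3 |I1  (closing 1-jn rule on J2)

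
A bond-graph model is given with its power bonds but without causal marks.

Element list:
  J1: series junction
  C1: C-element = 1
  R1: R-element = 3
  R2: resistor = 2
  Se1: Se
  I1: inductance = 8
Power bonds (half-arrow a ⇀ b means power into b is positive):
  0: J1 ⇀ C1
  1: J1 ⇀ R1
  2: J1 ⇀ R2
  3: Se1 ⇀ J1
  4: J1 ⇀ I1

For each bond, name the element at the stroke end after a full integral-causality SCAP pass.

b0 |J1
b1 |J1
b2 |J1
b3 |J1
b4 |I1

#3 stroke at J1  (source Se1 imposes e)
#0 stroke at J1  (C1 integral (e out))
#4 stroke at I1  (I1 integral (f out))
#1 stroke at J1  (J1: bond 4 brought flow, rest push out)
#2 stroke at J1  (common-f at J1 fixed by 4)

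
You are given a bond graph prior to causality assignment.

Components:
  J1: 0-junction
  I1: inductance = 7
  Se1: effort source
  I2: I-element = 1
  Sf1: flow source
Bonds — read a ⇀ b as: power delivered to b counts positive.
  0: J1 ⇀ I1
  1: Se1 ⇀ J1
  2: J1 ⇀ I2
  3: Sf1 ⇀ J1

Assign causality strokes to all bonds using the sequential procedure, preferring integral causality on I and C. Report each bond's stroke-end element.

β0 →I1
β1 →J1
β2 →I2
β3 →Sf1

bond 1 stroke at J1  (Se1: effort source, stroke at far end)
bond 3 stroke at Sf1  (Sf1 fixes flow; stroke at Sf1)
bond 0 stroke at I1  (J1: bond 1 brought effort, rest push out)
bond 2 stroke at I2  (0-jn J1 has e-setter on 1)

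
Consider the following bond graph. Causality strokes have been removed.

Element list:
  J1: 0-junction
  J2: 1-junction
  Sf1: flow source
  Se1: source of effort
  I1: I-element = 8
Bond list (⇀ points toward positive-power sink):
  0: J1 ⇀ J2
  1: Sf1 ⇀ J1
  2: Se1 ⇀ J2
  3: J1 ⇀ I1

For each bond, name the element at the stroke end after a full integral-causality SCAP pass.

b0 stroke at J1
b1 stroke at Sf1
b2 stroke at J2
b3 stroke at I1

#1 stroke at Sf1  (Sf1: flow source, stroke at near end)
#2 stroke at J2  (source Se1 imposes e)
#0 stroke at J1  (closing 1-jn rule on J2)
#3 stroke at I1  (common-e at J1 fixed by 0)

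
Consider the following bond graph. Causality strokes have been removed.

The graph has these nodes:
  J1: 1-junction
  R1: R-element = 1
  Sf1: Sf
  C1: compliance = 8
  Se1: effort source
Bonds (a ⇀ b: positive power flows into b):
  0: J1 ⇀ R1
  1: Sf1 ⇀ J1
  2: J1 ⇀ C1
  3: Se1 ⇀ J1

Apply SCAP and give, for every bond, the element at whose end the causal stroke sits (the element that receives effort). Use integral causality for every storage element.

b1 stroke at Sf1  (source Sf1 imposes f)
b3 stroke at J1  (Se1 (Se) sets effort on bond)
b0 stroke at J1  (common-f at J1 fixed by 1)
b2 stroke at J1  (J1 flow already set via bond 1)

b0 stroke→J1
b1 stroke→Sf1
b2 stroke→J1
b3 stroke→J1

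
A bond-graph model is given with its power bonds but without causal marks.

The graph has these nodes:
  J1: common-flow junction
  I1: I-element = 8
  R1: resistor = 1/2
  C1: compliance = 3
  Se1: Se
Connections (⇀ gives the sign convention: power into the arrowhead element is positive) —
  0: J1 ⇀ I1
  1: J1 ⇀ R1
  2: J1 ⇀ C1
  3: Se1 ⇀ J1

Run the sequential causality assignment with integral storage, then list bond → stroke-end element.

bond 3 stroke at J1  (source Se1 imposes e)
bond 0 stroke at I1  (I1: I, integral causality)
bond 1 stroke at J1  (J1: bond 0 brought flow, rest push out)
bond 2 stroke at J1  (J1 flow already set via bond 0)

#0 stroke→I1
#1 stroke→J1
#2 stroke→J1
#3 stroke→J1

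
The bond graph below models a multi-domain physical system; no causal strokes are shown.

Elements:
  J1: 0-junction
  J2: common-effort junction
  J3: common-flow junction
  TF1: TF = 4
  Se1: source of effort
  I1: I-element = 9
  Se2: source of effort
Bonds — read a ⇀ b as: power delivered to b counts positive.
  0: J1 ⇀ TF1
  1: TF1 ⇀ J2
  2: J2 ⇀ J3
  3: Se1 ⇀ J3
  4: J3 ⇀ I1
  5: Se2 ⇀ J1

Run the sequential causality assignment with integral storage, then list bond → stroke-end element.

β3 |J3  (Se1 fixes effort; stroke away)
β5 |J1  (Se2 fixes effort; stroke away)
β0 |TF1  (0-jn J1 has e-setter on 5)
β1 |J2  (TF1: transformer flips bond 0)
β2 |J3  (J2: bond 1 brought effort, rest push out)
β4 |I1  (only one flow-in slot at J3)

bond 0 stroke at TF1
bond 1 stroke at J2
bond 2 stroke at J3
bond 3 stroke at J3
bond 4 stroke at I1
bond 5 stroke at J1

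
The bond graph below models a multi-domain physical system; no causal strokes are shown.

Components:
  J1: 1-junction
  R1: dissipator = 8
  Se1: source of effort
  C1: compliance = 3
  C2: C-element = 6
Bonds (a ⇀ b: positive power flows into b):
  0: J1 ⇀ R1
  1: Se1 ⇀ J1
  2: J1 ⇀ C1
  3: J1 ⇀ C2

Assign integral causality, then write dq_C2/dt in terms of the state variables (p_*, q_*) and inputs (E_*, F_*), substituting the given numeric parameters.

β1 stroke at J1  (Se1 fixes effort; stroke away)
β2 stroke at J1  (C1: C, integral causality)
β3 stroke at J1  (prefer integral on C2)
β0 stroke at R1  (J1 needs exactly one f-in)

dq_C2/dt = E_Se1/8 - q_C1/24 - q_C2/48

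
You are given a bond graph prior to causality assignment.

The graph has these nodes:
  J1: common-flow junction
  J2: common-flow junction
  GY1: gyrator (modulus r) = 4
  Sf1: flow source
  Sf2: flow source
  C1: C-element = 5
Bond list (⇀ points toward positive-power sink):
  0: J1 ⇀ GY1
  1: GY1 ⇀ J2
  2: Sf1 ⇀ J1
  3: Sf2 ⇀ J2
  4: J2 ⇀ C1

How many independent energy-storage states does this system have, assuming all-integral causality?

bond 2 stroke at Sf1  (Sf1 (Sf) sets flow on bond)
bond 3 stroke at Sf2  (source Sf2 imposes f)
bond 0 stroke at J1  (J1 flow already set via bond 2)
bond 1 stroke at J2  (1-jn J2 has f-setter on 3)
bond 4 stroke at J2  (1-jn J2 has f-setter on 3)

1  (C1 all integral)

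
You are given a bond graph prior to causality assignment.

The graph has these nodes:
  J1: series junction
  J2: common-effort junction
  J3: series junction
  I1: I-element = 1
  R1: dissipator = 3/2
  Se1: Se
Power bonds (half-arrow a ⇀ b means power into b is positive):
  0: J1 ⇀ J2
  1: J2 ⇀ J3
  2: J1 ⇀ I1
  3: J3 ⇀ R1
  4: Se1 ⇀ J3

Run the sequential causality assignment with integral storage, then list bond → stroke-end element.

#0 stroke at J1
#1 stroke at J2
#2 stroke at I1
#3 stroke at J3
#4 stroke at J3

#4 |J3  (Se1 fixes effort; stroke away)
#2 |I1  (I1 integral (f out))
#0 |J1  (J1 flow already set via bond 2)
#1 |J2  (J2 needs exactly one e-in)
#3 |J3  (1-jn J3 has f-setter on 1)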